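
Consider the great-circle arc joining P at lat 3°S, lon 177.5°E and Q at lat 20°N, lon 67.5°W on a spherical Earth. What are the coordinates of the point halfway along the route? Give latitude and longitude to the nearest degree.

≈ lat 16°N, lon 128°W

Write both endpoints as unit vectors p₁, p₂ with components (cos φ cos λ, cos φ sin λ, sin φ).
The central angle between the endpoints is δ = arccos(p₁·p₂) ≈ 1.998 rad (114.5°).
Interpolate at f = 1/2 with slerp weights a = sin((1−f)δ)/sin δ ≈ 0.924, b = sin(fδ)/sin δ ≈ 0.924.
p = a·p₁ + b·p₂ ≈ (-0.590, -0.762, 0.268); φ = arcsin(p_z) ≈ 15.53°, λ = atan2(p_y, p_x) ≈ -127.73°.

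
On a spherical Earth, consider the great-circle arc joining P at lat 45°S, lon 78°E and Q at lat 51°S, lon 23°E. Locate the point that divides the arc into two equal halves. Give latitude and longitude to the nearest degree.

Convert each endpoint to a unit vector on the sphere (x = cos φ cos λ, y = cos φ sin λ, z = sin φ).
The central angle between the endpoints is δ = arccos(p₁·p₂) ≈ 0.636 rad (36.4°).
Interpolate at f = 1/2 with slerp weights a = sin((1−f)δ)/sin δ ≈ 0.526, b = sin(fδ)/sin δ ≈ 0.526.
p = a·p₁ + b·p₂ ≈ (0.382, 0.493, -0.781); φ = arcsin(p_z) ≈ -51.37°, λ = atan2(p_y, p_x) ≈ 52.24°.

≈ lat 51°S, lon 52°E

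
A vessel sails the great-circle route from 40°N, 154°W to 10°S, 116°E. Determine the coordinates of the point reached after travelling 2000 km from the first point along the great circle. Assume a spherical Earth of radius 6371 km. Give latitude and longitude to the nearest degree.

≈ 35°N, 176°W

From cos δ = sin φ₁ sin φ₂ + cos φ₁ cos φ₂ cos Δλ, the central angle is δ ≈ 1.683 rad (96.4°). The total great-circle distance is δ·R ≈ 1.683 × 6371 ≈ 10720 km, so the target fraction is f = 2000/10720 ≈ 0.187.
Interpolate at f ≈ 0.187 with slerp weights a = sin((1−f)δ)/sin δ ≈ 0.986, b = sin(fδ)/sin δ ≈ 0.311.
p = a·p₁ + b·p₂ ≈ (-0.813, -0.056, 0.580); φ = arcsin(p_z) ≈ 35.43°, λ = atan2(p_y, p_x) ≈ -176.06°.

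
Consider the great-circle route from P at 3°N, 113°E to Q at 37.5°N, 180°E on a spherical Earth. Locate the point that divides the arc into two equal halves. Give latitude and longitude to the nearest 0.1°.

≈ 23.8°N, 142.2°E

Write both endpoints as unit vectors p₁, p₂ with components (cos φ cos λ, cos φ sin λ, sin φ).
The central angle between the endpoints is δ = arccos(p₁·p₂) ≈ 1.222 rad (70.0°).
Interpolate at f = 1/2 with slerp weights a = sin((1−f)δ)/sin δ ≈ 0.611, b = sin(fδ)/sin δ ≈ 0.611.
p = a·p₁ + b·p₂ ≈ (-0.723, 0.561, 0.404); φ = arcsin(p_z) ≈ 23.80°, λ = atan2(p_y, p_x) ≈ 142.16°.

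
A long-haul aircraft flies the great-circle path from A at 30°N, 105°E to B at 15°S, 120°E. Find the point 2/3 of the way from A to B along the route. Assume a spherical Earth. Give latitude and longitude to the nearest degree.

From cos δ = sin φ₁ sin φ₂ + cos φ₁ cos φ₂ cos Δλ, the central angle is δ ≈ 0.825 rad (47.3°).
Interpolate at f = 2/3 with slerp weights a = sin((1−f)δ)/sin δ ≈ 0.370, b = sin(fδ)/sin δ ≈ 0.712.
p = a·p₁ + b·p₂ ≈ (-0.427, 0.904, 0.001); φ = arcsin(p_z) ≈ 0.04°, λ = atan2(p_y, p_x) ≈ 115.25°.

≈ 0°N, 115°E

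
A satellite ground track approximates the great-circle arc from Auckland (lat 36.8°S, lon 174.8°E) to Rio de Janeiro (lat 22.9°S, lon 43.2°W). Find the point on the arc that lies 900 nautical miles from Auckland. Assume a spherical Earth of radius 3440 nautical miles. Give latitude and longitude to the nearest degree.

Write both endpoints as unit vectors p₁, p₂ with components (cos φ cos λ, cos φ sin λ, sin φ).
The central angle between the endpoints is δ = arccos(p₁·p₂) ≈ 1.926 rad (110.4°). The total great-circle distance is δ·R ≈ 1.926 × 3440 ≈ 6627 nmi, so the target fraction is f = 900/6627 ≈ 0.136.
Interpolate at f ≈ 0.136 with slerp weights a = sin((1−f)δ)/sin δ ≈ 1.062, b = sin(fδ)/sin δ ≈ 0.276.
p = a·p₁ + b·p₂ ≈ (-0.662, -0.097, -0.744); φ = arcsin(p_z) ≈ -48.03°, λ = atan2(p_y, p_x) ≈ -171.67°.

≈ lat 48°S, lon 172°W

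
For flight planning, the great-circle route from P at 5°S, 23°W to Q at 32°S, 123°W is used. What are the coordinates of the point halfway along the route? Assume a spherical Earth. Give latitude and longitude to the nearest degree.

≈ 27°S, 68°W

Write both endpoints as unit vectors p₁, p₂ with components (cos φ cos λ, cos φ sin λ, sin φ).
The central angle between the endpoints is δ = arccos(p₁·p₂) ≈ 1.671 rad (95.8°).
Interpolate at f = 1/2 with slerp weights a = sin((1−f)δ)/sin δ ≈ 0.746, b = sin(fδ)/sin δ ≈ 0.746.
p = a·p₁ + b·p₂ ≈ (0.339, -0.820, -0.460); φ = arcsin(p_z) ≈ -27.39°, λ = atan2(p_y, p_x) ≈ -67.53°.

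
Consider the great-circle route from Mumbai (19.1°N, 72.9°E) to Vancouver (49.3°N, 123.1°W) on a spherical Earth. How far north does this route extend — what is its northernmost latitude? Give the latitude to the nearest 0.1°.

The great circle lies in the plane with unit normal n̂ = (p₁ × p₂)/|p₁ × p₂|.
Here n̂_z ≈ +0.181; the vertex latitude is φ_max = arccos|n̂_z| ≈ 79.6°.

≈ 79.6°N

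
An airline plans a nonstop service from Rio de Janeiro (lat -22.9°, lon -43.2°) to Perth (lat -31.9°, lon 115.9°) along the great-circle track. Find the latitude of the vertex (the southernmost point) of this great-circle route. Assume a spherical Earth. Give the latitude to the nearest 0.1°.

The great circle lies in the plane with unit normal n̂ = (p₁ × p₂)/|p₁ × p₂|.
Here n̂_z ≈ +0.328; the vertex latitude is φ_max = arccos|n̂_z| ≈ 70.9°.
Check via Clairaut: cos φ_max = |cos φ₁| · sin C = cos(22.9°)·sin(159.2°) ≈ 0.328, again giving ≈ 70.9°.

≈ -70.9°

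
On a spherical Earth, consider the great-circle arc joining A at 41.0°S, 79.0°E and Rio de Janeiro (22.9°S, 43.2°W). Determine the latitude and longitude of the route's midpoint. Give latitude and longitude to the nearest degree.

≈ 52°S, 8°E

Write both endpoints as unit vectors p₁, p₂ with components (cos φ cos λ, cos φ sin λ, sin φ).
The central angle between the endpoints is δ = arccos(p₁·p₂) ≈ 1.686 rad (96.6°).
Interpolate at f = 1/2 with slerp weights a = sin((1−f)δ)/sin δ ≈ 0.752, b = sin(fδ)/sin δ ≈ 0.752.
p = a·p₁ + b·p₂ ≈ (0.613, 0.083, -0.786); φ = arcsin(p_z) ≈ -51.78°, λ = atan2(p_y, p_x) ≈ 7.70°.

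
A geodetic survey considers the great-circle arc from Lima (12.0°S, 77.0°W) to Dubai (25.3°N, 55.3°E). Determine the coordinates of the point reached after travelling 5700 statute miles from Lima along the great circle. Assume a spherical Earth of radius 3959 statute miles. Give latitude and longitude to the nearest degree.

≈ (21°N, 0°E)

Write both endpoints as unit vectors p₁, p₂ with components (cos φ cos λ, cos φ sin λ, sin φ).
The central angle between the endpoints is δ = arccos(p₁·p₂) ≈ 2.324 rad (133.2°). The total great-circle distance is δ·R ≈ 2.324 × 3959 ≈ 9201 mi, so the target fraction is f = 5700/9201 ≈ 0.620.
Interpolate at f ≈ 0.620 with slerp weights a = sin((1−f)δ)/sin δ ≈ 1.060, b = sin(fδ)/sin δ ≈ 1.359.
p = a·p₁ + b·p₂ ≈ (0.933, -0.000, 0.360); φ = arcsin(p_z) ≈ 21.12°, λ = atan2(p_y, p_x) ≈ -0.02°.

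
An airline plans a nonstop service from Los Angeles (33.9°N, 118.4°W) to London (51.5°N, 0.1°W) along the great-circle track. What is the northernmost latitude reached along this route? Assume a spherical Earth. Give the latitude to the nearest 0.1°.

≈ 62.4°N

The great circle lies in the plane with unit normal n̂ = (p₁ × p₂)/|p₁ × p₂|.
Here n̂_z ≈ +0.464; the vertex latitude is φ_max = arccos|n̂_z| ≈ 62.4°.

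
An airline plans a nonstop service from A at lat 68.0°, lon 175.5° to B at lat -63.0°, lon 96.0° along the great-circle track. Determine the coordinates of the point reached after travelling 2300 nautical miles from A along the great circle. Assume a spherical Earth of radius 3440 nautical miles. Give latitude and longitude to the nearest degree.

Convert each endpoint to a unit vector on the sphere (x = cos φ cos λ, y = cos φ sin λ, z = sin φ).
The central angle between the endpoints is δ = arccos(p₁·p₂) ≈ 2.490 rad (142.7°). The total great-circle distance is δ·R ≈ 2.490 × 3440 ≈ 8566 nmi, so the target fraction is f = 2300/8566 ≈ 0.269.
Interpolate at f ≈ 0.269 with slerp weights a = sin((1−f)δ)/sin δ ≈ 1.597, b = sin(fδ)/sin δ ≈ 1.022.
p = a·p₁ + b·p₂ ≈ (-0.645, 0.508, 0.570); φ = arcsin(p_z) ≈ 34.78°, λ = atan2(p_y, p_x) ≈ 141.75°.

≈ lat 35°, lon 142°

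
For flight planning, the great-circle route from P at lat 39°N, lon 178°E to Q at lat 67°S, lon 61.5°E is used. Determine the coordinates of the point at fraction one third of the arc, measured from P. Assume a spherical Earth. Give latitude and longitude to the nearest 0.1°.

The haversine formula gives a central angle δ ≈ 2.367 rad (135.6°) between the endpoints.
Interpolate at f = 1/3 with slerp weights a = sin((1−f)δ)/sin δ ≈ 1.430, b = sin(fδ)/sin δ ≈ 1.015.
p = a·p₁ + b·p₂ ≈ (-0.921, 0.387, -0.034); φ = arcsin(p_z) ≈ -1.96°, λ = atan2(p_y, p_x) ≈ 157.20°.

≈ lat 2.0°S, lon 157.2°E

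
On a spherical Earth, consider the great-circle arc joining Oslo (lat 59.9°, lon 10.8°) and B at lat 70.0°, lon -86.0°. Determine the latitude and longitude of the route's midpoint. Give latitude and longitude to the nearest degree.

Write both endpoints as unit vectors p₁, p₂ with components (cos φ cos λ, cos φ sin λ, sin φ).
The central angle between the endpoints is δ = arccos(p₁·p₂) ≈ 0.656 rad (37.6°).
Interpolate at f = 1/2 with slerp weights a = sin((1−f)δ)/sin δ ≈ 0.528, b = sin(fδ)/sin δ ≈ 0.528.
p = a·p₁ + b·p₂ ≈ (0.273, -0.131, 0.953); φ = arcsin(p_z) ≈ 72.40°, λ = atan2(p_y, p_x) ≈ -25.58°.

≈ lat 72°, lon -26°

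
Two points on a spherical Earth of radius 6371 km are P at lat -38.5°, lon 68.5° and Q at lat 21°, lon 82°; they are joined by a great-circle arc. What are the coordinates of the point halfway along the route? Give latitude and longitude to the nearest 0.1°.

The haversine formula gives a central angle δ ≈ 1.062 rad (60.8°) between the endpoints.
Interpolate at f = 1/2 with slerp weights a = sin((1−f)δ)/sin δ ≈ 0.580, b = sin(fδ)/sin δ ≈ 0.580.
p = a·p₁ + b·p₂ ≈ (0.242, 0.958, -0.153); φ = arcsin(p_z) ≈ -8.81°, λ = atan2(p_y, p_x) ≈ 75.85°.

≈ lat -8.8°, lon 75.8°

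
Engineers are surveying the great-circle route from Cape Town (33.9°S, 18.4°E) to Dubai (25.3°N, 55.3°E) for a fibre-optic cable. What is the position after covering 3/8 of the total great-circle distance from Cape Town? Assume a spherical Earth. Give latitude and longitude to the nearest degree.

Convert each endpoint to a unit vector on the sphere (x = cos φ cos λ, y = cos φ sin λ, z = sin φ).
The central angle between the endpoints is δ = arccos(p₁·p₂) ≈ 1.201 rad (68.8°).
Interpolate at f = 3/8 with slerp weights a = sin((1−f)δ)/sin δ ≈ 0.731, b = sin(fδ)/sin δ ≈ 0.467.
p = a·p₁ + b·p₂ ≈ (0.816, 0.539, -0.208); φ = arcsin(p_z) ≈ -12.03°, λ = atan2(p_y, p_x) ≈ 33.42°.

≈ 12°S, 33°E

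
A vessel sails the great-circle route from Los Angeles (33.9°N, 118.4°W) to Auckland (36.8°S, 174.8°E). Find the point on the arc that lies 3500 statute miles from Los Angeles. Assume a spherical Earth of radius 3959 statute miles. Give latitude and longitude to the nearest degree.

Write both endpoints as unit vectors p₁, p₂ with components (cos φ cos λ, cos φ sin λ, sin φ).
The central angle between the endpoints is δ = arccos(p₁·p₂) ≈ 1.643 rad (94.1°). The total great-circle distance is δ·R ≈ 1.643 × 3959 ≈ 6505 mi, so the target fraction is f = 3500/6505 ≈ 0.538.
Interpolate at f ≈ 0.538 with slerp weights a = sin((1−f)δ)/sin δ ≈ 0.690, b = sin(fδ)/sin δ ≈ 0.775.
p = a·p₁ + b·p₂ ≈ (-0.891, -0.448, -0.080); φ = arcsin(p_z) ≈ -4.56°, λ = atan2(p_y, p_x) ≈ -153.32°.

≈ (5°S, 153°W)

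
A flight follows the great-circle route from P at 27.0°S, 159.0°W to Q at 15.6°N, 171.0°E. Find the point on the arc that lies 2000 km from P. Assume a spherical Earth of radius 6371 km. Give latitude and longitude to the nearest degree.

≈ 12°S, 170°W

The haversine formula gives a central angle δ ≈ 0.901 rad (51.6°) between the endpoints. The total great-circle distance is δ·R ≈ 0.901 × 6371 ≈ 5738 km, so the target fraction is f = 2000/5738 ≈ 0.349.
Interpolate at f ≈ 0.349 with slerp weights a = sin((1−f)δ)/sin δ ≈ 0.706, b = sin(fδ)/sin δ ≈ 0.394.
p = a·p₁ + b·p₂ ≈ (-0.962, -0.166, -0.215); φ = arcsin(p_z) ≈ -12.40°, λ = atan2(p_y, p_x) ≈ -170.20°.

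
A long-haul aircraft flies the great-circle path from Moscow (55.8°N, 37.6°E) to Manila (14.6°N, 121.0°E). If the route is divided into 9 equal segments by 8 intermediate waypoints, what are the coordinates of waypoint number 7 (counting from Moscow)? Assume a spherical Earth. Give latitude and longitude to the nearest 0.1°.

≈ 27.8°N, 110.3°E

From cos δ = sin φ₁ sin φ₂ + cos φ₁ cos φ₂ cos Δλ, the central angle is δ ≈ 1.296 rad (74.3°).
Interpolate at f = 7/9 with slerp weights a = sin((1−f)δ)/sin δ ≈ 0.295, b = sin(fδ)/sin δ ≈ 0.879.
p = a·p₁ + b·p₂ ≈ (-0.307, 0.830, 0.466); φ = arcsin(p_z) ≈ 27.75°, λ = atan2(p_y, p_x) ≈ 110.27°.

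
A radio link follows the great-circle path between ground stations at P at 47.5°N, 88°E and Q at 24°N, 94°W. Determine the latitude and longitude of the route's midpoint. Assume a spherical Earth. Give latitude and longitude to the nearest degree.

≈ 78°N, 100°W

Convert each endpoint to a unit vector on the sphere (x = cos φ cos λ, y = cos φ sin λ, z = sin φ).
The central angle between the endpoints is δ = arccos(p₁·p₂) ≈ 1.893 rad (108.5°).
Interpolate at f = 1/2 with slerp weights a = sin((1−f)δ)/sin δ ≈ 0.856, b = sin(fδ)/sin δ ≈ 0.856.
p = a·p₁ + b·p₂ ≈ (-0.034, -0.202, 0.979); φ = arcsin(p_z) ≈ 78.17°, λ = atan2(p_y, p_x) ≈ -99.65°.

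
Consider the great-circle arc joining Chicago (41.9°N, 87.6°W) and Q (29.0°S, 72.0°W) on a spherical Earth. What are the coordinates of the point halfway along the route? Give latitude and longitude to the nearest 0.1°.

Convert each endpoint to a unit vector on the sphere (x = cos φ cos λ, y = cos φ sin λ, z = sin φ).
The central angle between the endpoints is δ = arccos(p₁·p₂) ≈ 1.263 rad (72.3°).
Interpolate at f = 1/2 with slerp weights a = sin((1−f)δ)/sin δ ≈ 0.619, b = sin(fδ)/sin δ ≈ 0.619.
p = a·p₁ + b·p₂ ≈ (0.187, -0.976, 0.113); φ = arcsin(p_z) ≈ 6.51°, λ = atan2(p_y, p_x) ≈ -79.17°.

≈ (6.5°N, 79.2°W)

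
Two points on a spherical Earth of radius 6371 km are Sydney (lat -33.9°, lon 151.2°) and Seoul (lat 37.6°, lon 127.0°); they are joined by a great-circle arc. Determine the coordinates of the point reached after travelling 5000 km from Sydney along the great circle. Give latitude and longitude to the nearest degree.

≈ lat 9°, lon 137°

The haversine formula gives a central angle δ ≈ 1.308 rad (75.0°) between the endpoints. The total great-circle distance is δ·R ≈ 1.308 × 6371 ≈ 8335 km, so the target fraction is f = 5000/8335 ≈ 0.600.
Interpolate at f ≈ 0.600 with slerp weights a = sin((1−f)δ)/sin δ ≈ 0.518, b = sin(fδ)/sin δ ≈ 0.732.
p = a·p₁ + b·p₂ ≈ (-0.725, 0.670, 0.158); φ = arcsin(p_z) ≈ 9.08°, λ = atan2(p_y, p_x) ≈ 137.27°.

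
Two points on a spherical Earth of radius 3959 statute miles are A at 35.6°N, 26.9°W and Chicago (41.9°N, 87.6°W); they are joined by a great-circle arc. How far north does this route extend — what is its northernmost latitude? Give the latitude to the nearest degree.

≈ 44°N

The great circle lies in the plane with unit normal n̂ = (p₁ × p₂)/|p₁ × p₂|.
Here n̂_z ≈ -0.724; the vertex latitude is φ_max = arccos|n̂_z| ≈ 43.6°.
Check via Clairaut: cos φ_max = |cos φ₁| · sin C = cos(35.6°)·sin(63.0°) ≈ 0.724, again giving ≈ 43.6°.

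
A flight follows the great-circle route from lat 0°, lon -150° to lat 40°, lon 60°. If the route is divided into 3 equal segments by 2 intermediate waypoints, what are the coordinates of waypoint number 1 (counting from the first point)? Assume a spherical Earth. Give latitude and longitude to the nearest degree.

The haversine formula gives a central angle δ ≈ 2.296 rad (131.6°) between the endpoints.
Interpolate at f = 1/3 with slerp weights a = sin((1−f)δ)/sin δ ≈ 1.335, b = sin(fδ)/sin δ ≈ 0.926.
p = a·p₁ + b·p₂ ≈ (-0.802, -0.053, 0.595); φ = arcsin(p_z) ≈ 36.52°, λ = atan2(p_y, p_x) ≈ -176.19°.

≈ lat 37°, lon -176°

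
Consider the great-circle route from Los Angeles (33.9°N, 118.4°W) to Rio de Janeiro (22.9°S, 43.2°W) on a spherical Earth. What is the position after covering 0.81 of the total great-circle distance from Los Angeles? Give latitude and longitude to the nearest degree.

≈ (12°S, 57°W)

The haversine formula gives a central angle δ ≈ 1.593 rad (91.2°) between the endpoints.
Interpolate at f = 0.81 with slerp weights a = sin((1−f)δ)/sin δ ≈ 0.298, b = sin(fδ)/sin δ ≈ 0.961.
p = a·p₁ + b·p₂ ≈ (0.528, -0.824, -0.208); φ = arcsin(p_z) ≈ -11.99°, λ = atan2(p_y, p_x) ≈ -57.35°.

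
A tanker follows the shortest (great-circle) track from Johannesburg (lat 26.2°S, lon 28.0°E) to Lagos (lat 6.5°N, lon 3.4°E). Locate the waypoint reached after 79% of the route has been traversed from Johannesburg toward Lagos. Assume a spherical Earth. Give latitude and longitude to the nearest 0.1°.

≈ lat 0.5°S, lon 8.3°E

Write both endpoints as unit vectors p₁, p₂ with components (cos φ cos λ, cos φ sin λ, sin φ).
The central angle between the endpoints is δ = arccos(p₁·p₂) ≈ 0.707 rad (40.5°).
Interpolate at f = 0.79 with slerp weights a = sin((1−f)δ)/sin δ ≈ 0.228, b = sin(fδ)/sin δ ≈ 0.816.
p = a·p₁ + b·p₂ ≈ (0.990, 0.144, -0.008); φ = arcsin(p_z) ≈ -0.47°, λ = atan2(p_y, p_x) ≈ 8.28°.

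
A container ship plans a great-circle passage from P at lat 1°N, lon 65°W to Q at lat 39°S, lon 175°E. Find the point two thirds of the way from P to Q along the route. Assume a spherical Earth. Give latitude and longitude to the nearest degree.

≈ lat 41°S, lon 135°W

From cos δ = sin φ₁ sin φ₂ + cos φ₁ cos φ₂ cos Δλ, the central angle is δ ≈ 1.982 rad (113.5°).
Interpolate at f = 2/3 with slerp weights a = sin((1−f)δ)/sin δ ≈ 0.669, b = sin(fδ)/sin δ ≈ 1.057.
p = a·p₁ + b·p₂ ≈ (-0.536, -0.535, -0.654); φ = arcsin(p_z) ≈ -40.81°, λ = atan2(p_y, p_x) ≈ -135.03°.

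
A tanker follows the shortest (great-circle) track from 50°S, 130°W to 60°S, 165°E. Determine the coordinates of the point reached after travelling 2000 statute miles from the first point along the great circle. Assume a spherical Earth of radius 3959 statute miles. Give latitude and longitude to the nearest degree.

≈ 61°S, 179°W

Write both endpoints as unit vectors p₁, p₂ with components (cos φ cos λ, cos φ sin λ, sin φ).
The central angle between the endpoints is δ = arccos(p₁·p₂) ≈ 0.645 rad (36.9°). The total great-circle distance is δ·R ≈ 0.645 × 3959 ≈ 2553 mi, so the target fraction is f = 2000/2553 ≈ 0.784.
Interpolate at f ≈ 0.784 with slerp weights a = sin((1−f)δ)/sin δ ≈ 0.232, b = sin(fδ)/sin δ ≈ 0.805.
p = a·p₁ + b·p₂ ≈ (-0.485, -0.010, -0.875); φ = arcsin(p_z) ≈ -61.01°, λ = atan2(p_y, p_x) ≈ -178.84°.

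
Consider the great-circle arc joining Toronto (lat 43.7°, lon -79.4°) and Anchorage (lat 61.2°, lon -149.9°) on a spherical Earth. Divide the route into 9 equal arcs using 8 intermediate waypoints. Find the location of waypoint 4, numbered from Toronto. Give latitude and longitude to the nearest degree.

≈ lat 56°, lon -103°

From cos δ = sin φ₁ sin φ₂ + cos φ₁ cos φ₂ cos Δλ, the central angle is δ ≈ 0.765 rad (43.8°).
Interpolate at f = 4/9 with slerp weights a = sin((1−f)δ)/sin δ ≈ 0.595, b = sin(fδ)/sin δ ≈ 0.481.
p = a·p₁ + b·p₂ ≈ (-0.122, -0.539, 0.833); φ = arcsin(p_z) ≈ 56.43°, λ = atan2(p_y, p_x) ≈ -102.70°.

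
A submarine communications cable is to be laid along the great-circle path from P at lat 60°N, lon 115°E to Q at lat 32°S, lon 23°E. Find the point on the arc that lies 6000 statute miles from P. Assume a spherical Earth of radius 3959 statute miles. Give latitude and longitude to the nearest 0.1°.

Write both endpoints as unit vectors p₁, p₂ with components (cos φ cos λ, cos φ sin λ, sin φ).
The central angle between the endpoints is δ = arccos(p₁·p₂) ≈ 2.064 rad (118.3°). The total great-circle distance is δ·R ≈ 2.064 × 3959 ≈ 8173 mi, so the target fraction is f = 6000/8173 ≈ 0.734.
Interpolate at f ≈ 0.734 with slerp weights a = sin((1−f)δ)/sin δ ≈ 0.592, b = sin(fδ)/sin δ ≈ 1.134.
p = a·p₁ + b·p₂ ≈ (0.760, 0.644, -0.088); φ = arcsin(p_z) ≈ -5.04°, λ = atan2(p_y, p_x) ≈ 40.29°.

≈ lat 5.0°S, lon 40.3°E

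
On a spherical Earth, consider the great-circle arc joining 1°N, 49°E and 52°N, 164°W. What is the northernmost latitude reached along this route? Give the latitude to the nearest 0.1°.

The great circle lies in the plane with unit normal n̂ = (p₁ × p₂)/|p₁ × p₂|.
Here n̂_z ≈ +0.388; the vertex latitude is φ_max = arccos|n̂_z| ≈ 67.2°.
Check via Clairaut: cos φ_max = |cos φ₁| · sin C = cos(1.0°)·sin(22.8°) ≈ 0.388, again giving ≈ 67.2°.

≈ 67.2°N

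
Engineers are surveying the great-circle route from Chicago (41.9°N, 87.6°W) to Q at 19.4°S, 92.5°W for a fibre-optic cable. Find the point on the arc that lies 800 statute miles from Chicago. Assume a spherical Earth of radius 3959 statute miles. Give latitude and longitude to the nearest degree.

Write both endpoints as unit vectors p₁, p₂ with components (cos φ cos λ, cos φ sin λ, sin φ).
The central angle between the endpoints is δ = arccos(p₁·p₂) ≈ 1.073 rad (61.5°). The total great-circle distance is δ·R ≈ 1.073 × 3959 ≈ 4247 mi, so the target fraction is f = 800/4247 ≈ 0.188.
Interpolate at f ≈ 0.188 with slerp weights a = sin((1−f)δ)/sin δ ≈ 0.871, b = sin(fδ)/sin δ ≈ 0.228.
p = a·p₁ + b·p₂ ≈ (0.018, -0.863, 0.505); φ = arcsin(p_z) ≈ 30.36°, λ = atan2(p_y, p_x) ≈ -88.82°.

≈ 30°N, 89°W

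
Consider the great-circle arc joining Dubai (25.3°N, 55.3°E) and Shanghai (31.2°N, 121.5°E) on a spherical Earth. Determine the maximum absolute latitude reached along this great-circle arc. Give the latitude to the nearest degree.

≈ 33°N

The great circle lies in the plane with unit normal n̂ = (p₁ × p₂)/|p₁ × p₂|.
Here n̂_z ≈ +0.837; the vertex latitude is φ_max = arccos|n̂_z| ≈ 33.2°.
Check via Clairaut: cos φ_max = |cos φ₁| · sin C = cos(25.3°)·sin(67.7°) ≈ 0.837, again giving ≈ 33.2°.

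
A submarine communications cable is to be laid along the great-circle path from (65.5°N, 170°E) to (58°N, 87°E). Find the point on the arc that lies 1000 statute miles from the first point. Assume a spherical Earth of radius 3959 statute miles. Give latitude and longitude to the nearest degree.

≈ (69°N, 133°E)

Convert each endpoint to a unit vector on the sphere (x = cos φ cos λ, y = cos φ sin λ, z = sin φ).
The central angle between the endpoints is δ = arccos(p₁·p₂) ≈ 0.646 rad (37.0°). The total great-circle distance is δ·R ≈ 0.646 × 3959 ≈ 2558 mi, so the target fraction is f = 1000/2558 ≈ 0.391.
Interpolate at f ≈ 0.391 with slerp weights a = sin((1−f)δ)/sin δ ≈ 0.637, b = sin(fδ)/sin δ ≈ 0.415.
p = a·p₁ + b·p₂ ≈ (-0.249, 0.266, 0.932); φ = arcsin(p_z) ≈ 68.67°, λ = atan2(p_y, p_x) ≈ 133.11°.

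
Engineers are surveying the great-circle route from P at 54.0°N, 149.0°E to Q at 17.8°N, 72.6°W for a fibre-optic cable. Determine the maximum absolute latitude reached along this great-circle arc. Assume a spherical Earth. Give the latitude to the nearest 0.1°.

The great circle lies in the plane with unit normal n̂ = (p₁ × p₂)/|p₁ × p₂|.
Here n̂_z ≈ +0.377; the vertex latitude is φ_max = arccos|n̂_z| ≈ 67.8°.
Check via Clairaut: cos φ_max = |cos φ₁| · sin C = cos(54.0°)·sin(39.9°) ≈ 0.377, again giving ≈ 67.8°.

≈ 67.8°N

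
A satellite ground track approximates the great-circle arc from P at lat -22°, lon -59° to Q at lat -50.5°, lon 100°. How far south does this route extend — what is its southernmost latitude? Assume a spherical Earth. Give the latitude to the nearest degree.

≈ -77°

The great circle lies in the plane with unit normal n̂ = (p₁ × p₂)/|p₁ × p₂|.
Here n̂_z ≈ +0.219; the vertex latitude is φ_max = arccos|n̂_z| ≈ 77.4°.
Check via Clairaut: cos φ_max = |cos φ₁| · sin C = cos(22.0°)·sin(166.3°) ≈ 0.219, again giving ≈ 77.4°.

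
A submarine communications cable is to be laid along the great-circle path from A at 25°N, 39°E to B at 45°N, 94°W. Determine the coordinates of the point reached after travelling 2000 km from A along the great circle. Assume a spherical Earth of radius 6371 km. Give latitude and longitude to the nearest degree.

Write both endpoints as unit vectors p₁, p₂ with components (cos φ cos λ, cos φ sin λ, sin φ).
The central angle between the endpoints is δ = arccos(p₁·p₂) ≈ 1.709 rad (97.9°). The total great-circle distance is δ·R ≈ 1.709 × 6371 ≈ 10891 km, so the target fraction is f = 2000/10891 ≈ 0.184.
Interpolate at f ≈ 0.184 with slerp weights a = sin((1−f)δ)/sin δ ≈ 0.994, b = sin(fδ)/sin δ ≈ 0.312.
p = a·p₁ + b·p₂ ≈ (0.685, 0.347, 0.641); φ = arcsin(p_z) ≈ 39.84°, λ = atan2(p_y, p_x) ≈ 26.88°.

≈ 40°N, 27°E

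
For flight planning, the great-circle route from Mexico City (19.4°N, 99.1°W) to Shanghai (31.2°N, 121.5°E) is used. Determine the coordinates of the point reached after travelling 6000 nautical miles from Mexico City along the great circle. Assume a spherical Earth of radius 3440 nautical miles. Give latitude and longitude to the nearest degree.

From cos δ = sin φ₁ sin φ₂ + cos φ₁ cos φ₂ cos Δλ, the central angle is δ ≈ 2.027 rad (116.1°). The total great-circle distance is δ·R ≈ 2.027 × 3440 ≈ 6973 nmi, so the target fraction is f = 6000/6973 ≈ 0.860.
Interpolate at f ≈ 0.860 with slerp weights a = sin((1−f)δ)/sin δ ≈ 0.311, b = sin(fδ)/sin δ ≈ 1.097.
p = a·p₁ + b·p₂ ≈ (-0.537, 0.511, 0.672); φ = arcsin(p_z) ≈ 42.19°, λ = atan2(p_y, p_x) ≈ 136.42°.

≈ 42°N, 136°E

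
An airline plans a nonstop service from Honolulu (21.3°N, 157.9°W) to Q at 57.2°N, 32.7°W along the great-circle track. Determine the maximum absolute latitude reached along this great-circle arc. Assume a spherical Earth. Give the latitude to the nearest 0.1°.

≈ 65.6°N

The great circle lies in the plane with unit normal n̂ = (p₁ × p₂)/|p₁ × p₂|.
Here n̂_z ≈ +0.412; the vertex latitude is φ_max = arccos|n̂_z| ≈ 65.6°.
Check via Clairaut: cos φ_max = |cos φ₁| · sin C = cos(21.3°)·sin(26.3°) ≈ 0.412, again giving ≈ 65.6°.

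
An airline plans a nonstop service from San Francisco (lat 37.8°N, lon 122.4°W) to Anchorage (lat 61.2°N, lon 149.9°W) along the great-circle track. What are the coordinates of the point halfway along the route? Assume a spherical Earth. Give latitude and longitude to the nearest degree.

Write both endpoints as unit vectors p₁, p₂ with components (cos φ cos λ, cos φ sin λ, sin φ).
The central angle between the endpoints is δ = arccos(p₁·p₂) ≈ 0.506 rad (29.0°).
Interpolate at f = 1/2 with slerp weights a = sin((1−f)δ)/sin δ ≈ 0.516, b = sin(fδ)/sin δ ≈ 0.516.
p = a·p₁ + b·p₂ ≈ (-0.434, -0.469, 0.769); φ = arcsin(p_z) ≈ 50.27°, λ = atan2(p_y, p_x) ≈ -132.75°.

≈ lat 50°N, lon 133°W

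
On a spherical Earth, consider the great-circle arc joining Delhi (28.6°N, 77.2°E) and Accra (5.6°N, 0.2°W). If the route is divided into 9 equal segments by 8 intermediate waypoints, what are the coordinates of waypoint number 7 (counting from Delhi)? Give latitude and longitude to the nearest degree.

Convert each endpoint to a unit vector on the sphere (x = cos φ cos λ, y = cos φ sin λ, z = sin φ).
The central angle between the endpoints is δ = arccos(p₁·p₂) ≈ 1.331 rad (76.3°).
Interpolate at f = 7/9 with slerp weights a = sin((1−f)δ)/sin δ ≈ 0.300, b = sin(fδ)/sin δ ≈ 0.885.
p = a·p₁ + b·p₂ ≈ (0.939, 0.254, 0.230); φ = arcsin(p_z) ≈ 13.30°, λ = atan2(p_y, p_x) ≈ 15.12°.

≈ (13°N, 15°E)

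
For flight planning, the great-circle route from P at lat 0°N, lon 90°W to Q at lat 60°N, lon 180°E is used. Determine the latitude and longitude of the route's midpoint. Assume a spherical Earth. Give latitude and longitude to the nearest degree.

≈ lat 38°N, lon 117°W

Convert each endpoint to a unit vector on the sphere (x = cos φ cos λ, y = cos φ sin λ, z = sin φ).
The central angle between the endpoints is δ = arccos(p₁·p₂) ≈ 1.571 rad (90.0°).
Interpolate at f = 1/2 with slerp weights a = sin((1−f)δ)/sin δ ≈ 0.707, b = sin(fδ)/sin δ ≈ 0.707.
p = a·p₁ + b·p₂ ≈ (-0.354, -0.707, 0.612); φ = arcsin(p_z) ≈ 37.76°, λ = atan2(p_y, p_x) ≈ -116.57°.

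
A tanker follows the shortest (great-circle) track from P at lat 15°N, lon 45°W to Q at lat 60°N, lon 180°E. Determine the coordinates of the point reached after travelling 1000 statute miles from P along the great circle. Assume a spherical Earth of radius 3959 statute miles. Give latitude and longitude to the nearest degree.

The haversine formula gives a central angle δ ≈ 1.688 rad (96.7°) between the endpoints. The total great-circle distance is δ·R ≈ 1.688 × 3959 ≈ 6684 mi, so the target fraction is f = 1000/6684 ≈ 0.150.
Interpolate at f ≈ 0.150 with slerp weights a = sin((1−f)δ)/sin δ ≈ 0.998, b = sin(fδ)/sin δ ≈ 0.252.
p = a·p₁ + b·p₂ ≈ (0.556, -0.682, 0.476); φ = arcsin(p_z) ≈ 28.44°, λ = atan2(p_y, p_x) ≈ -50.81°.

≈ lat 28°N, lon 51°W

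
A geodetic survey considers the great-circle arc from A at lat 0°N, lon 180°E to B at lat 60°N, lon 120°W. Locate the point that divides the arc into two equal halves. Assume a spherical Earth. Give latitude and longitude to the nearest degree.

Convert each endpoint to a unit vector on the sphere (x = cos φ cos λ, y = cos φ sin λ, z = sin φ).
The central angle between the endpoints is δ = arccos(p₁·p₂) ≈ 1.318 rad (75.5°).
Interpolate at f = 1/2 with slerp weights a = sin((1−f)δ)/sin δ ≈ 0.632, b = sin(fδ)/sin δ ≈ 0.632.
p = a·p₁ + b·p₂ ≈ (-0.791, -0.274, 0.548); φ = arcsin(p_z) ≈ 33.21°, λ = atan2(p_y, p_x) ≈ -160.89°.

≈ lat 33°N, lon 161°W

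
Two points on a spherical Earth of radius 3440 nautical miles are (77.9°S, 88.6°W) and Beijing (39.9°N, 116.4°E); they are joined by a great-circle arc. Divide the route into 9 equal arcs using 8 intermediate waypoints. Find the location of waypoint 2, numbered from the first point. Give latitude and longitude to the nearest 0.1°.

Write both endpoints as unit vectors p₁, p₂ with components (cos φ cos λ, cos φ sin λ, sin φ).
The central angle between the endpoints is δ = arccos(p₁·p₂) ≈ 2.454 rad (140.6°).
Interpolate at f = 2/9 with slerp weights a = sin((1−f)δ)/sin δ ≈ 1.487, b = sin(fδ)/sin δ ≈ 0.818.
p = a·p₁ + b·p₂ ≈ (-0.271, 0.250, -0.929); φ = arcsin(p_z) ≈ -68.34°, λ = atan2(p_y, p_x) ≈ 137.31°.

≈ (68.3°S, 137.3°E)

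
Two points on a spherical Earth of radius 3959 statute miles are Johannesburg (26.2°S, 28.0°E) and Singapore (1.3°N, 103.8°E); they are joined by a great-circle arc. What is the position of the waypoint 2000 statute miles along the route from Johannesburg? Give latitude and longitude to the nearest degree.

≈ 19°S, 59°E

The haversine formula gives a central angle δ ≈ 1.359 rad (77.9°) between the endpoints. The total great-circle distance is δ·R ≈ 1.359 × 3959 ≈ 5381 mi, so the target fraction is f = 2000/5381 ≈ 0.372.
Interpolate at f ≈ 0.372 with slerp weights a = sin((1−f)δ)/sin δ ≈ 0.771, b = sin(fδ)/sin δ ≈ 0.495.
p = a·p₁ + b·p₂ ≈ (0.493, 0.805, -0.329); φ = arcsin(p_z) ≈ -19.22°, λ = atan2(p_y, p_x) ≈ 58.54°.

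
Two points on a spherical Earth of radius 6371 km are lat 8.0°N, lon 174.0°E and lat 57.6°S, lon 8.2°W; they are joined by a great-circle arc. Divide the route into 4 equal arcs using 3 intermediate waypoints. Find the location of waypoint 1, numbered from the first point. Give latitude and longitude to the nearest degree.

≈ lat 25°S, lon 175°E

Write both endpoints as unit vectors p₁, p₂ with components (cos φ cos λ, cos φ sin λ, sin φ).
The central angle between the endpoints is δ = arccos(p₁·p₂) ≈ 2.275 rad (130.4°).
Interpolate at f = 1/4 with slerp weights a = sin((1−f)δ)/sin δ ≈ 1.300, b = sin(fδ)/sin δ ≈ 0.707.
p = a·p₁ + b·p₂ ≈ (-0.906, 0.081, -0.416); φ = arcsin(p_z) ≈ -24.58°, λ = atan2(p_y, p_x) ≈ 174.92°.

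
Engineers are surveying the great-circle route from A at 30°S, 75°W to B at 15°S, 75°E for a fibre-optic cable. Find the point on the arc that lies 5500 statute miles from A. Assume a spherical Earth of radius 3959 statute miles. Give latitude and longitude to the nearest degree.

≈ 50°S, 37°E

Write both endpoints as unit vectors p₁, p₂ with components (cos φ cos λ, cos φ sin λ, sin φ).
The central angle between the endpoints is δ = arccos(p₁·p₂) ≈ 2.208 rad (126.5°). The total great-circle distance is δ·R ≈ 2.208 × 3959 ≈ 8742 mi, so the target fraction is f = 5500/8742 ≈ 0.629.
Interpolate at f ≈ 0.629 with slerp weights a = sin((1−f)δ)/sin δ ≈ 0.909, b = sin(fδ)/sin δ ≈ 1.224.
p = a·p₁ + b·p₂ ≈ (0.510, 0.382, -0.771); φ = arcsin(p_z) ≈ -50.45°, λ = atan2(p_y, p_x) ≈ 36.83°.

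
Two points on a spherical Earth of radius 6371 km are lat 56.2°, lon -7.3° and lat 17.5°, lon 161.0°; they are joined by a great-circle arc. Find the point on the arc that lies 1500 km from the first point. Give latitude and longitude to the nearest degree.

≈ lat 69°, lon 0°

From cos δ = sin φ₁ sin φ₂ + cos φ₁ cos φ₂ cos Δλ, the central angle is δ ≈ 1.844 rad (105.6°). The total great-circle distance is δ·R ≈ 1.844 × 6371 ≈ 11747 km, so the target fraction is f = 1500/11747 ≈ 0.128.
Interpolate at f ≈ 0.128 with slerp weights a = sin((1−f)δ)/sin δ ≈ 1.038, b = sin(fδ)/sin δ ≈ 0.242.
p = a·p₁ + b·p₂ ≈ (0.354, 0.002, 0.935); φ = arcsin(p_z) ≈ 69.26°, λ = atan2(p_y, p_x) ≈ 0.30°.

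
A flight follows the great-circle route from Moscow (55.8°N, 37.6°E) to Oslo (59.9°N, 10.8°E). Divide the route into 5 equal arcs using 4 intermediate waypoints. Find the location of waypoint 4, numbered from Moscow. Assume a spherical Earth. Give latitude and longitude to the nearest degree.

Convert each endpoint to a unit vector on the sphere (x = cos φ cos λ, y = cos φ sin λ, z = sin φ).
The central angle between the endpoints is δ = arccos(p₁·p₂) ≈ 0.257 rad (14.7°).
Interpolate at f = 4/5 with slerp weights a = sin((1−f)δ)/sin δ ≈ 0.202, b = sin(fδ)/sin δ ≈ 0.803.
p = a·p₁ + b·p₂ ≈ (0.486, 0.145, 0.862); φ = arcsin(p_z) ≈ 59.55°, λ = atan2(p_y, p_x) ≈ 16.60°.

≈ 60°N, 17°E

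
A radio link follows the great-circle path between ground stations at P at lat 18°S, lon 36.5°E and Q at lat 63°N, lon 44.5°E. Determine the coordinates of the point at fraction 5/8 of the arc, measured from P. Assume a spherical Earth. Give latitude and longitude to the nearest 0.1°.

Convert each endpoint to a unit vector on the sphere (x = cos φ cos λ, y = cos φ sin λ, z = sin φ).
The central angle between the endpoints is δ = arccos(p₁·p₂) ≈ 1.418 rad (81.2°).
Interpolate at f = 5/8 with slerp weights a = sin((1−f)δ)/sin δ ≈ 0.513, b = sin(fδ)/sin δ ≈ 0.784.
p = a·p₁ + b·p₂ ≈ (0.646, 0.540, 0.540); φ = arcsin(p_z) ≈ 32.67°, λ = atan2(p_y, p_x) ≈ 39.87°.

≈ lat 32.7°N, lon 39.9°E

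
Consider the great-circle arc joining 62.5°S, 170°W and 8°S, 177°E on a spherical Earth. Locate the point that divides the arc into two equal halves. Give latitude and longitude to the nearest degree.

≈ 35°S, 179°W

Write both endpoints as unit vectors p₁, p₂ with components (cos φ cos λ, cos φ sin λ, sin φ).
The central angle between the endpoints is δ = arccos(p₁·p₂) ≈ 0.966 rad (55.3°).
Interpolate at f = 1/2 with slerp weights a = sin((1−f)δ)/sin δ ≈ 0.565, b = sin(fδ)/sin δ ≈ 0.565.
p = a·p₁ + b·p₂ ≈ (-0.815, -0.016, -0.579); φ = arcsin(p_z) ≈ -35.40°, λ = atan2(p_y, p_x) ≈ -178.87°.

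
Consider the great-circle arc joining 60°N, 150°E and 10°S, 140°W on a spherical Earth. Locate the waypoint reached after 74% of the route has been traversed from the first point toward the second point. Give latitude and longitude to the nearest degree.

≈ 10°N, 151°W

Write both endpoints as unit vectors p₁, p₂ with components (cos φ cos λ, cos φ sin λ, sin φ).
The central angle between the endpoints is δ = arccos(p₁·p₂) ≈ 1.553 rad (89.0°).
Interpolate at f = 0.74 with slerp weights a = sin((1−f)δ)/sin δ ≈ 0.393, b = sin(fδ)/sin δ ≈ 0.913.
p = a·p₁ + b·p₂ ≈ (-0.859, -0.479, 0.182); φ = arcsin(p_z) ≈ 10.48°, λ = atan2(p_y, p_x) ≈ -150.82°.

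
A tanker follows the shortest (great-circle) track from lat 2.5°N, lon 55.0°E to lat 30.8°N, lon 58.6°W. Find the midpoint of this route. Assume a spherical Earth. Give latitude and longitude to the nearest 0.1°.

≈ lat 28.5°N, lon 4.8°E

Write both endpoints as unit vectors p₁, p₂ with components (cos φ cos λ, cos φ sin λ, sin φ).
The central angle between the endpoints is δ = arccos(p₁·p₂) ≈ 1.898 rad (108.7°).
Interpolate at f = 1/2 with slerp weights a = sin((1−f)δ)/sin δ ≈ 0.858, b = sin(fδ)/sin δ ≈ 0.858.
p = a·p₁ + b·p₂ ≈ (0.876, 0.073, 0.477); φ = arcsin(p_z) ≈ 28.48°, λ = atan2(p_y, p_x) ≈ 4.77°.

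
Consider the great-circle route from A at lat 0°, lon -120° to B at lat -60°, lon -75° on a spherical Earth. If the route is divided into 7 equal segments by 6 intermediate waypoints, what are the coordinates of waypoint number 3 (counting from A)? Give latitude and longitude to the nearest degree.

≈ lat -27°, lon -108°

Convert each endpoint to a unit vector on the sphere (x = cos φ cos λ, y = cos φ sin λ, z = sin φ).
The central angle between the endpoints is δ = arccos(p₁·p₂) ≈ 1.209 rad (69.3°).
Interpolate at f = 3/7 with slerp weights a = sin((1−f)δ)/sin δ ≈ 0.681, b = sin(fδ)/sin δ ≈ 0.530.
p = a·p₁ + b·p₂ ≈ (-0.272, -0.846, -0.459); φ = arcsin(p_z) ≈ -27.30°, λ = atan2(p_y, p_x) ≈ -107.83°.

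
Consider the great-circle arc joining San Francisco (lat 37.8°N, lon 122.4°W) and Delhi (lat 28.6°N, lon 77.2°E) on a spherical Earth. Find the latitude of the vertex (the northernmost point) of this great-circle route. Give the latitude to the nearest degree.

The great circle lies in the plane with unit normal n̂ = (p₁ × p₂)/|p₁ × p₂|.
Here n̂_z ≈ -0.249; the vertex latitude is φ_max = arccos|n̂_z| ≈ 75.6°.
Check via Clairaut: cos φ_max = |cos φ₁| · sin C = cos(37.8°)·sin(18.4°) ≈ 0.249, again giving ≈ 75.6°.

≈ 76°N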